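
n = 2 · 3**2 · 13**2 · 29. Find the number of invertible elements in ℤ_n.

φ(2) = 2 − 1 = 1.
φ(3^2) = 3^2 − 3^1 = 9 − 3 = 6.
φ(13^2) = 13^2 − 13^1 = 169 − 13 = 156.
φ(29) = 29 − 1 = 28.
Multiply: 1 · 6 · 156 · 28 = 26208.

26208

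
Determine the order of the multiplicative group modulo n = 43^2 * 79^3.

879157188

φ(911629111) = 911629111 · (1 − 1/43) · (1 − 1/79)
       = 911629111 · 3276/3397 = 879157188.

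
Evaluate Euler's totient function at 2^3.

φ(8) = 8 · (1 − 1/2)
       = 8 · 1/2 = 4.

4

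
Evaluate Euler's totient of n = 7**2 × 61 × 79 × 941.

φ(7^2) = 7^1·(7−1) = 7·6 = 42.
φ(61) = 61 − 1 = 60.
φ(79) = 79 − 1 = 78.
φ(941) = 941 − 1 = 940.
Multiply: 42 · 60 · 78 · 940 = 184766400.

184766400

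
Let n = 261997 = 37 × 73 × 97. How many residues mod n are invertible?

248832

φ(37) = 37 − 1 = 36.
φ(73) = 73 − 1 = 72.
φ(97) = 97 − 1 = 96.
φ(261997) = 36 × 72 × 96 = 248832.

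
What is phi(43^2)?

1806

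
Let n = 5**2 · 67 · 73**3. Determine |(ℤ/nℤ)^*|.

φ(651603475) = 651603475 · (1 − 1/5) · (1 − 1/67) · (1 − 1/73)
       = 651603475 · 19008/24455 = 506468160.

506468160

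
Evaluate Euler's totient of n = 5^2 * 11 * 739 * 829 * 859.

φ(5^2) = 5^2 − 5^1 = 25 − 5 = 20.
φ(11) = 11 − 1 = 10.
φ(739) = 739 − 1 = 738.
φ(829) = 829 − 1 = 828.
φ(859) = 859 − 1 = 858.
φ(144718757975) = 20 × 10 × 738 × 828 × 858 = 104858582400.

104858582400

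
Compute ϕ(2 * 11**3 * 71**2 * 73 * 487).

φ(477063917242) = 477063917242 · (1 − 1/2) · (1 − 1/11) · (1 − 1/71) · (1 − 1/73) · (1 − 1/487)
       = 477063917242 · 24494400/55530662 = 210431390400.

210431390400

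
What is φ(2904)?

880

Factor 2904: 2904 = 2**3 · 3 · 11**2.
φ(2^3) = 2^2·(2−1) = 4·1 = 4.
φ(3) = 3 − 1 = 2.
φ(11^2) = 11^1·(11−1) = 11·10 = 110.
Multiply: 4 · 2 · 110 = 880.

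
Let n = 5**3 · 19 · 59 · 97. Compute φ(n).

φ(13592125) = 13592125 · (1 − 1/5) · (1 − 1/19) · (1 − 1/59) · (1 − 1/97)
       = 13592125 · 400896/543685 = 10022400.

10022400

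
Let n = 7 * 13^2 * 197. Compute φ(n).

183456

φ(233051) = 233051 · (1 − 1/7) · (1 − 1/13) · (1 − 1/197)
       = 233051 · 14112/17927 = 183456.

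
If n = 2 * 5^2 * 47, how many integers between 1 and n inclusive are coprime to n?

920

φ(2350) = 2350 · (1 − 1/2) · (1 − 1/5) · (1 − 1/47)
       = 2350 · 184/470 = 920.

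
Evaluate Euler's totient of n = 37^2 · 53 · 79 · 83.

φ(37^2) = 37^2 − 37^1 = 1369 − 37 = 1332.
φ(53) = 53 − 1 = 52.
φ(79) = 79 − 1 = 78.
φ(83) = 83 − 1 = 82.
Multiply: 1332 · 52 · 78 · 82 = 443012544.

443012544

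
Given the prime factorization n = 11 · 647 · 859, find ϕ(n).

5542680

φ(6113503) = 6113503 · (1 − 1/11) · (1 − 1/647) · (1 − 1/859)
       = 6113503 · 5542680/6113503 = 5542680.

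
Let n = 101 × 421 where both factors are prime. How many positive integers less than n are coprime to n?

φ(n) = (p − 1)(q − 1) = (101−1)(421−1) = 100·420 = 42000.

42000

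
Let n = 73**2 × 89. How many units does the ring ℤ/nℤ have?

462528

φ(73^2) = 73^2 − 73^1 = 5329 − 73 = 5256.
φ(89) = 89 − 1 = 88.
Multiply: 5256 · 88 = 462528.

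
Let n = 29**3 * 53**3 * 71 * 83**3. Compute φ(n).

136011987581055040

φ(147405683320119181) = 147405683320119181 · (1 − 1/29) · (1 − 1/53) · (1 − 1/71) · (1 − 1/83)
       = 147405683320119181 · 8357440/9057541 = 136011987581055040.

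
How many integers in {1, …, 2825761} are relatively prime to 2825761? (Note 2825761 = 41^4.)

2756840

φ(2825761) = 2825761 · (1 − 1/41)
       = 2825761 · 40/41 = 2756840.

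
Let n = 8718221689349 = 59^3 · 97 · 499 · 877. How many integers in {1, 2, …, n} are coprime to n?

8455449475584

φ(8718221689349) = 8718221689349 · (1 − 1/59) · (1 − 1/97) · (1 − 1/499) · (1 − 1/877)
       = 8718221689349 · 2429028864/2504516429 = 8455449475584.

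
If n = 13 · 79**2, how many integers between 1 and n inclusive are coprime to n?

73944

φ(13) = 13 − 1 = 12.
φ(79^2) = 79^2 − 79^1 = 6241 − 79 = 6162.
Since φ is multiplicative, φ(81133) = 12 · 6162 = 73944.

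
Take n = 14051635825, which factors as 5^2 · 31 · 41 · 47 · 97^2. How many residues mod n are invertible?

10280448000

φ(5^2) = 5^2 − 5^1 = 25 − 5 = 20.
φ(31) = 31 − 1 = 30.
φ(41) = 41 − 1 = 40.
φ(47) = 47 − 1 = 46.
φ(97^2) = 97^1·(97−1) = 97·96 = 9312.
φ(14051635825) = 20 × 30 × 40 × 46 × 9312 = 10280448000.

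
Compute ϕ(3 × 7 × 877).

10512

φ(3) = 3 − 1 = 2.
φ(7) = 7 − 1 = 6.
φ(877) = 877 − 1 = 876.
Since φ is multiplicative, φ(18417) = 2 · 6 · 876 = 10512.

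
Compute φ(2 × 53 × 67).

φ(2) = 2 − 1 = 1.
φ(53) = 53 − 1 = 52.
φ(67) = 67 − 1 = 66.
Multiply: 1 · 52 · 66 = 3432.

3432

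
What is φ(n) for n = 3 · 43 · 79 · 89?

576576

φ(906999) = 906999 · (1 − 1/3) · (1 − 1/43) · (1 − 1/79) · (1 − 1/89)
       = 906999 · 576576/906999 = 576576.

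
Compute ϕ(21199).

18816

First factor: 21199 = 17 * 29 * 43.
φ(17) = 17 − 1 = 16.
φ(29) = 29 − 1 = 28.
φ(43) = 43 − 1 = 42.
φ(21199) = 16 × 28 × 42 = 18816.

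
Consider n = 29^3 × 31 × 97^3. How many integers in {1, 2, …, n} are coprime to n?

638101820160

φ(690034635707) = 690034635707 · (1 − 1/29) · (1 − 1/31) · (1 − 1/97)
       = 690034635707 · 80640/87203 = 638101820160.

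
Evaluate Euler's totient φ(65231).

Prime factorization: 65231 = 37 · 41 · 43.
φ(65231) = 65231 · (1 − 1/37) · (1 − 1/41) · (1 − 1/43)
       = 65231 · 60480/65231 = 60480.

60480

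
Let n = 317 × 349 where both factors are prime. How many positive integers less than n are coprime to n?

For distinct primes, φ(pq) = (p−1)(q−1) = 316 × 348 = 109968.

109968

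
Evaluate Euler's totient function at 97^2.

φ(9409) = 9409 · (1 − 1/97)
       = 9409 · 96/97 = 9312.

9312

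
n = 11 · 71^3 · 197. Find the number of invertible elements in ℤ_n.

φ(11) = 11 − 1 = 10.
φ(71^3) = 71^3 − 71^2 = 357911 − 5041 = 352870.
φ(197) = 197 − 1 = 196.
φ(775593137) = 10 × 352870 × 196 = 691625200.

691625200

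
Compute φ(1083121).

908544

Prime factorization: 1083121 = 13**3 * 17 * 29.
φ(13^3) = 13^2·(13−1) = 169·12 = 2028.
φ(17) = 17 − 1 = 16.
φ(29) = 29 − 1 = 28.
φ(1083121) = 2028 × 16 × 28 = 908544.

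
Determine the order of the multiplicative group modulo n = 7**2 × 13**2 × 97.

628992

φ(7^2) = 7^2 − 7^1 = 49 − 7 = 42.
φ(13^2) = 13^1·(13−1) = 13·12 = 156.
φ(97) = 97 − 1 = 96.
φ(803257) = 42 × 156 × 96 = 628992.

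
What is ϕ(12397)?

9240

12397 = 7^2 * 11 * 23.
φ(7^2) = 7^1·(7−1) = 7·6 = 42.
φ(11) = 11 − 1 = 10.
φ(23) = 23 − 1 = 22.
Multiply: 42 · 10 · 22 = 9240.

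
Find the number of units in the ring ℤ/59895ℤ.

Prime factorization: 59895 = 3^2 · 5 · 11^3.
φ(3^2) = 3^2 − 3^1 = 9 − 3 = 6.
φ(5) = 5 − 1 = 4.
φ(11^3) = 11^3 − 11^2 = 1331 − 121 = 1210.
φ(59895) = 6 × 4 × 1210 = 29040.

29040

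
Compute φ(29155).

18816

29155 = 5 · 7^3 · 17.
φ(5) = 5 − 1 = 4.
φ(7^3) = 7^3 − 7^2 = 343 − 49 = 294.
φ(17) = 17 − 1 = 16.
φ(29155) = 4 × 294 × 16 = 18816.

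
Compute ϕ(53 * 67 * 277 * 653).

617595264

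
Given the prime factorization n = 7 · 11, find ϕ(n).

60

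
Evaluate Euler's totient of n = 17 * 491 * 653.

φ(17) = 17 − 1 = 16.
φ(491) = 491 − 1 = 490.
φ(653) = 653 − 1 = 652.
Since φ is multiplicative, φ(5450591) = 16 · 490 · 652 = 5111680.

5111680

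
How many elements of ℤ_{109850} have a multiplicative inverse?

First factor: 109850 = 2 * 5^2 * 13^3.
φ(2) = 2 − 1 = 1.
φ(5^2) = 5^2 − 5^1 = 25 − 5 = 20.
φ(13^3) = 13^2·(13−1) = 169·12 = 2028.
φ(109850) = 1 × 20 × 2028 = 40560.

40560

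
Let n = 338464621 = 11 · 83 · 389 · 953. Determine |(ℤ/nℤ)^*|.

φ(11) = 11 − 1 = 10.
φ(83) = 83 − 1 = 82.
φ(389) = 389 − 1 = 388.
φ(953) = 953 − 1 = 952.
Multiply: 10 · 82 · 388 · 952 = 302888320.

302888320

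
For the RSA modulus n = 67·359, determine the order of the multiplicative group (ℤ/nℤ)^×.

For distinct primes, φ(pq) = (p−1)(q−1) = 66 × 358 = 23628.

23628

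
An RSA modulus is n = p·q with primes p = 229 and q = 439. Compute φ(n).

99864

φ(229) = 229 − 1 = 228.
φ(439) = 439 − 1 = 438.
Since φ is multiplicative, φ(100531) = 228 · 438 = 99864.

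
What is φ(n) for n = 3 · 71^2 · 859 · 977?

8323835520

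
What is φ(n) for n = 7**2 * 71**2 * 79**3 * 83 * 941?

7832423655201600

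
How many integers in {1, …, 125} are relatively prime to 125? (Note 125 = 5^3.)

100

φ(5^3) = 5^2·(5−1) = 25·4 = 100.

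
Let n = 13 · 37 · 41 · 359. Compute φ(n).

6186240

φ(7079839) = 7079839 · (1 − 1/13) · (1 − 1/37) · (1 − 1/41) · (1 − 1/359)
       = 7079839 · 6186240/7079839 = 6186240.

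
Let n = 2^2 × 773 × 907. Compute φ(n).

1398864

φ(2^2) = 2^2 − 2^1 = 4 − 2 = 2.
φ(773) = 773 − 1 = 772.
φ(907) = 907 − 1 = 906.
Multiply: 2 · 772 · 906 = 1398864.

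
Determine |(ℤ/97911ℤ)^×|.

55440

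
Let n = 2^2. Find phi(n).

2

φ(2^2) = 2^2 − 2^1 = 4 − 2 = 2.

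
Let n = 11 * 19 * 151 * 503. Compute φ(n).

φ(15874177) = 15874177 · (1 − 1/11) · (1 − 1/19) · (1 − 1/151) · (1 − 1/503)
       = 15874177 · 13554000/15874177 = 13554000.

13554000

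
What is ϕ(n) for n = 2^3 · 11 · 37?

φ(3256) = 3256 · (1 − 1/2) · (1 − 1/11) · (1 − 1/37)
       = 3256 · 360/814 = 1440.

1440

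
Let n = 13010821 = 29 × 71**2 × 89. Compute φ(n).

12246080

φ(29) = 29 − 1 = 28.
φ(71^2) = 71^1·(71−1) = 71·70 = 4970.
φ(89) = 89 − 1 = 88.
φ(13010821) = 28 × 4970 × 88 = 12246080.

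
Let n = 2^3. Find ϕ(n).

4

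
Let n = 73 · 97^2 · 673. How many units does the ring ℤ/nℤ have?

450551808

φ(73) = 73 − 1 = 72.
φ(97^2) = 97^1·(97−1) = 97·96 = 9312.
φ(673) = 673 − 1 = 672.
φ(462254761) = 72 × 9312 × 672 = 450551808.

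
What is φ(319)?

280

First factor: 319 = 11 × 29.
φ(11) = 11 − 1 = 10.
φ(29) = 29 − 1 = 28.
Multiply: 10 · 28 = 280.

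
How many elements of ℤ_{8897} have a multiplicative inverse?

8897 = 7 · 31 · 41.
φ(7) = 7 − 1 = 6.
φ(31) = 31 − 1 = 30.
φ(41) = 41 − 1 = 40.
Multiply: 6 · 30 · 40 = 7200.

7200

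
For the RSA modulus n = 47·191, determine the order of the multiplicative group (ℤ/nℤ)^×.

8740

φ(47) = 47 − 1 = 46.
φ(191) = 191 − 1 = 190.
φ(8977) = 46 × 190 = 8740.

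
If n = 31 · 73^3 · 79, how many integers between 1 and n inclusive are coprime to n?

897829920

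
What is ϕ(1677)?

1008

Factor 1677: 1677 = 3 · 13 · 43.
φ(3) = 3 − 1 = 2.
φ(13) = 13 − 1 = 12.
φ(43) = 43 − 1 = 42.
Since φ is multiplicative, φ(1677) = 2 · 12 · 42 = 1008.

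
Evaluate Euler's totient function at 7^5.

φ(16807) = 16807 · (1 − 1/7)
       = 16807 · 6/7 = 14406.

14406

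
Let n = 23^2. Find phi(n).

506

φ(529) = 529 · (1 − 1/23)
       = 529 · 22/23 = 506.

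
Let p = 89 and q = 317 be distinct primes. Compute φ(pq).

φ(28213) = 28213 · (1 − 1/89) · (1 − 1/317)
       = 28213 · 27808/28213 = 27808.

27808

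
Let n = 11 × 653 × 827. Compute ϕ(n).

φ(11) = 11 − 1 = 10.
φ(653) = 653 − 1 = 652.
φ(827) = 827 − 1 = 826.
φ(5940341) = 10 × 652 × 826 = 5385520.

5385520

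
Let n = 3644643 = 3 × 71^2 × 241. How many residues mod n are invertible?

φ(3) = 3 − 1 = 2.
φ(71^2) = 71^1·(71−1) = 71·70 = 4970.
φ(241) = 241 − 1 = 240.
Since φ is multiplicative, φ(3644643) = 2 · 4970 · 240 = 2385600.

2385600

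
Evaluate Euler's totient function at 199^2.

39402

φ(199^2) = 199^2 − 199^1 = 39601 − 199 = 39402.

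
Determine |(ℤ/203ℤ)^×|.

Factor 203: 203 = 7 × 29.
φ(203) = 203 · (1 − 1/7) · (1 − 1/29)
       = 203 · 168/203 = 168.

168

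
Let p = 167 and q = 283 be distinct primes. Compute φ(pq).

φ(167) = 167 − 1 = 166.
φ(283) = 283 − 1 = 282.
Multiply: 166 · 282 = 46812.

46812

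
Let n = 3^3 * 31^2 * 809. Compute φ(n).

φ(3^3) = 3^3 − 3^2 = 27 − 9 = 18.
φ(31^2) = 31^2 − 31^1 = 961 − 31 = 930.
φ(809) = 809 − 1 = 808.
Since φ is multiplicative, φ(20991123) = 18 · 930 · 808 = 13525920.

13525920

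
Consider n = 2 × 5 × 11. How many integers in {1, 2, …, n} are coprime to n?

φ(110) = 110 · (1 − 1/2) · (1 − 1/5) · (1 − 1/11)
       = 110 · 40/110 = 40.

40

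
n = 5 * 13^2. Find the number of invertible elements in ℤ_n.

624

φ(5) = 5 − 1 = 4.
φ(13^2) = 13^2 − 13^1 = 169 − 13 = 156.
Since φ is multiplicative, φ(845) = 4 · 156 = 624.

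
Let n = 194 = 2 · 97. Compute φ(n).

96

φ(194) = 194 · (1 − 1/2) · (1 − 1/97)
       = 194 · 96/194 = 96.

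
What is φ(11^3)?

1210

φ(11^3) = 11^2·(11−1) = 121·10 = 1210.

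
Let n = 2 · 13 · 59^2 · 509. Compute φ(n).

φ(2) = 2 − 1 = 1.
φ(13) = 13 − 1 = 12.
φ(59^2) = 59^1·(59−1) = 59·58 = 3422.
φ(509) = 509 − 1 = 508.
φ(46067554) = 1 × 12 × 3422 × 508 = 20860512.

20860512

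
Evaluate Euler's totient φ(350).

120

Prime factorization: 350 = 2 · 5^2 · 7.
φ(350) = 350 · (1 − 1/2) · (1 − 1/5) · (1 − 1/7)
       = 350 · 24/70 = 120.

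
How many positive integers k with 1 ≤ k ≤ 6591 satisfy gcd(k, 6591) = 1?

4056

First factor: 6591 = 3 * 13**3.
φ(3) = 3 − 1 = 2.
φ(13^3) = 13^3 − 13^2 = 2197 − 169 = 2028.
φ(6591) = 2 × 2028 = 4056.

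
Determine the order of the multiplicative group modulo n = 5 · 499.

1992

φ(5) = 5 − 1 = 4.
φ(499) = 499 − 1 = 498.
φ(2495) = 4 × 498 = 1992.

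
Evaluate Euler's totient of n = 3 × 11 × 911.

18200

φ(3) = 3 − 1 = 2.
φ(11) = 11 − 1 = 10.
φ(911) = 911 − 1 = 910.
φ(30063) = 2 × 10 × 910 = 18200.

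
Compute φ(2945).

2160

Factor 2945: 2945 = 5 · 19 · 31.
φ(5) = 5 − 1 = 4.
φ(19) = 19 − 1 = 18.
φ(31) = 31 − 1 = 30.
φ(2945) = 4 × 18 × 30 = 2160.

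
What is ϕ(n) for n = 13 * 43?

504

φ(559) = 559 · (1 − 1/13) · (1 − 1/43)
       = 559 · 504/559 = 504.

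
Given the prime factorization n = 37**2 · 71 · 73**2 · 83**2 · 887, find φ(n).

2955175571255040

φ(37^2) = 37^2 − 37^1 = 1369 − 37 = 1332.
φ(71) = 71 − 1 = 70.
φ(73^2) = 73^1·(73−1) = 73·72 = 5256.
φ(83^2) = 83^2 − 83^1 = 6889 − 83 = 6806.
φ(887) = 887 − 1 = 886.
φ(3165099167404753) = 1332 × 70 × 5256 × 6806 × 886 = 2955175571255040.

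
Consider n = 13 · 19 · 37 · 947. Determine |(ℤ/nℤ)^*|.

7356096

φ(13) = 13 − 1 = 12.
φ(19) = 19 − 1 = 18.
φ(37) = 37 − 1 = 36.
φ(947) = 947 − 1 = 946.
Multiply: 12 · 18 · 36 · 946 = 7356096.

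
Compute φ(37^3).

φ(50653) = 50653 · (1 − 1/37)
       = 50653 · 36/37 = 49284.

49284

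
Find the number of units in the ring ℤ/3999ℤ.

2520

First factor: 3999 = 3 · 31 · 43.
φ(3999) = 3999 · (1 − 1/3) · (1 − 1/31) · (1 − 1/43)
       = 3999 · 2520/3999 = 2520.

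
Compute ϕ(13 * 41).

φ(13) = 13 − 1 = 12.
φ(41) = 41 − 1 = 40.
Multiply: 12 · 40 = 480.

480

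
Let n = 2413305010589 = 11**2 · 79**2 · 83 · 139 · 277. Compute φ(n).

φ(2413305010589) = 2413305010589 · (1 − 1/11) · (1 − 1/79) · (1 − 1/83) · (1 − 1/139) · (1 − 1/277)
       = 2413305010589 · 2436108480/2777105881 = 2116978269120.

2116978269120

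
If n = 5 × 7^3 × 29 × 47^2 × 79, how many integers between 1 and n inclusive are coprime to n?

5552846208

φ(5) = 5 − 1 = 4.
φ(7^3) = 7^3 − 7^2 = 343 − 49 = 294.
φ(29) = 29 − 1 = 28.
φ(47^2) = 47^2 − 47^1 = 2209 − 47 = 2162.
φ(79) = 79 − 1 = 78.
φ(8679304585) = 4 × 294 × 28 × 2162 × 78 = 5552846208.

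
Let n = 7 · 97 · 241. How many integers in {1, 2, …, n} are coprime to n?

φ(163639) = 163639 · (1 − 1/7) · (1 − 1/97) · (1 − 1/241)
       = 163639 · 138240/163639 = 138240.

138240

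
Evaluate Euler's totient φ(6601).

Factor 6601: 6601 = 7 * 23 * 41.
φ(7) = 7 − 1 = 6.
φ(23) = 23 − 1 = 22.
φ(41) = 41 − 1 = 40.
φ(6601) = 6 × 22 × 40 = 5280.

5280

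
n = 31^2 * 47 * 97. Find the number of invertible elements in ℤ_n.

φ(31^2) = 31^1·(31−1) = 31·30 = 930.
φ(47) = 47 − 1 = 46.
φ(97) = 97 − 1 = 96.
Since φ is multiplicative, φ(4381199) = 930 · 46 · 96 = 4106880.

4106880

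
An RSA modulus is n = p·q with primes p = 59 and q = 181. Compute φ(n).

φ(10679) = 10679 · (1 − 1/59) · (1 − 1/181)
       = 10679 · 10440/10679 = 10440.

10440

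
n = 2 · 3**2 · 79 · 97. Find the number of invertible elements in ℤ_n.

44928

φ(137934) = 137934 · (1 − 1/2) · (1 − 1/3) · (1 − 1/79) · (1 − 1/97)
       = 137934 · 14976/45978 = 44928.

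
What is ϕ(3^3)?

18

φ(27) = 27 · (1 − 1/3)
       = 27 · 2/3 = 18.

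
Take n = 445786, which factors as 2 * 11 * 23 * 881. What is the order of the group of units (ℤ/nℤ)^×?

193600

φ(2) = 2 − 1 = 1.
φ(11) = 11 − 1 = 10.
φ(23) = 23 − 1 = 22.
φ(881) = 881 − 1 = 880.
Since φ is multiplicative, φ(445786) = 1 · 10 · 22 · 880 = 193600.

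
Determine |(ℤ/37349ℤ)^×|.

32448

First factor: 37349 = 13^3 × 17.
φ(37349) = 37349 · (1 − 1/13) · (1 − 1/17)
       = 37349 · 192/221 = 32448.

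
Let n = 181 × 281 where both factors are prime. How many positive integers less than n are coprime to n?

φ(pq) = (p−1)(q−1) = 180 · 280 = 50400.

50400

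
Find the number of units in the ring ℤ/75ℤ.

40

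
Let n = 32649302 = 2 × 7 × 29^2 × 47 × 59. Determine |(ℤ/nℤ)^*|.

φ(32649302) = 32649302 · (1 − 1/2) · (1 − 1/7) · (1 − 1/29) · (1 − 1/47) · (1 − 1/59)
       = 32649302 · 448224/1125838 = 12998496.

12998496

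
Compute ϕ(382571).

302400

First factor: 382571 = 7 * 31 * 41 * 43.
φ(382571) = 382571 · (1 − 1/7) · (1 − 1/31) · (1 − 1/41) · (1 − 1/43)
       = 382571 · 302400/382571 = 302400.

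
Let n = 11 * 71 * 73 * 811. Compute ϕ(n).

40824000

φ(46237543) = 46237543 · (1 − 1/11) · (1 − 1/71) · (1 − 1/73) · (1 − 1/811)
       = 46237543 · 40824000/46237543 = 40824000.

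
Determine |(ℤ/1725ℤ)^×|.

880

First factor: 1725 = 3 * 5^2 * 23.
φ(3) = 3 − 1 = 2.
φ(5^2) = 5^1·(5−1) = 5·4 = 20.
φ(23) = 23 − 1 = 22.
φ(1725) = 2 × 20 × 22 = 880.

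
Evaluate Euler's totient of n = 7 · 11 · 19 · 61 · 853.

55209600

φ(76124279) = 76124279 · (1 − 1/7) · (1 − 1/11) · (1 − 1/19) · (1 − 1/61) · (1 − 1/853)
       = 76124279 · 55209600/76124279 = 55209600.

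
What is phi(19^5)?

φ(19^5) = 19^4·(19−1) = 130321·18 = 2345778.

2345778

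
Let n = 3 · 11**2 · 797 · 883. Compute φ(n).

154455840

φ(3) = 3 − 1 = 2.
φ(11^2) = 11^2 − 11^1 = 121 − 11 = 110.
φ(797) = 797 − 1 = 796.
φ(883) = 883 − 1 = 882.
Multiply: 2 · 110 · 796 · 882 = 154455840.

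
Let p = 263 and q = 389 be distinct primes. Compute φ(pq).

101656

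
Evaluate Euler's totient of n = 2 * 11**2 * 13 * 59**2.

φ(2) = 2 − 1 = 1.
φ(11^2) = 11^2 − 11^1 = 121 − 11 = 110.
φ(13) = 13 − 1 = 12.
φ(59^2) = 59^1·(59−1) = 59·58 = 3422.
Since φ is multiplicative, φ(10951226) = 1 · 110 · 12 · 3422 = 4517040.

4517040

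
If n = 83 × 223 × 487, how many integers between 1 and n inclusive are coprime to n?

8847144

φ(83) = 83 − 1 = 82.
φ(223) = 223 − 1 = 222.
φ(487) = 487 − 1 = 486.
Multiply: 82 · 222 · 486 = 8847144.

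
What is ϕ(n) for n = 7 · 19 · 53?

φ(7049) = 7049 · (1 − 1/7) · (1 − 1/19) · (1 − 1/53)
       = 7049 · 5616/7049 = 5616.

5616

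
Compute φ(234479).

Prime factorization: 234479 = 7 · 19 · 41 · 43.
φ(7) = 7 − 1 = 6.
φ(19) = 19 − 1 = 18.
φ(41) = 41 − 1 = 40.
φ(43) = 43 − 1 = 42.
φ(234479) = 6 × 18 × 40 × 42 = 181440.

181440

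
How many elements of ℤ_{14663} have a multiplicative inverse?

Factor 14663: 14663 = 11 · 31 · 43.
φ(11) = 11 − 1 = 10.
φ(31) = 31 − 1 = 30.
φ(43) = 43 − 1 = 42.
φ(14663) = 10 × 30 × 42 = 12600.

12600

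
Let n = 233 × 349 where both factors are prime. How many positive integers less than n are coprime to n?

φ(81317) = 81317 · (1 − 1/233) · (1 − 1/349)
       = 81317 · 80736/81317 = 80736.

80736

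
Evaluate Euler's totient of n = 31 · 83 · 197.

482160

φ(31) = 31 − 1 = 30.
φ(83) = 83 − 1 = 82.
φ(197) = 197 − 1 = 196.
φ(506881) = 30 × 82 × 196 = 482160.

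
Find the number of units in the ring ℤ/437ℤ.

437 = 19 * 23.
φ(19) = 19 − 1 = 18.
φ(23) = 23 − 1 = 22.
Multiply: 18 · 22 = 396.

396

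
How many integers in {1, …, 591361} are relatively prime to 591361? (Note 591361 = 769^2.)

φ(769^2) = 769^1·(769−1) = 769·768 = 590592.

590592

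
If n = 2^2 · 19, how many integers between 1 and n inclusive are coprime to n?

φ(76) = 76 · (1 − 1/2) · (1 − 1/19)
       = 76 · 18/38 = 36.

36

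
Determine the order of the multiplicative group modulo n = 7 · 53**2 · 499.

8234928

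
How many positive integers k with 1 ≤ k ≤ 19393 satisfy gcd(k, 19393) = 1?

16800

First factor: 19393 = 11 × 41 × 43.
φ(19393) = 19393 · (1 − 1/11) · (1 − 1/41) · (1 − 1/43)
       = 19393 · 16800/19393 = 16800.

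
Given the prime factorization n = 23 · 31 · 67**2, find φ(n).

2918520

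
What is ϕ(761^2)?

φ(579121) = 579121 · (1 − 1/761)
       = 579121 · 760/761 = 578360.

578360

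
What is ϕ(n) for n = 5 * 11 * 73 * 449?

φ(1802735) = 1802735 · (1 − 1/5) · (1 − 1/11) · (1 − 1/73) · (1 − 1/449)
       = 1802735 · 1290240/1802735 = 1290240.

1290240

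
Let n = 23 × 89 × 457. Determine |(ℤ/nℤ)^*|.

φ(935479) = 935479 · (1 − 1/23) · (1 − 1/89) · (1 − 1/457)
       = 935479 · 882816/935479 = 882816.

882816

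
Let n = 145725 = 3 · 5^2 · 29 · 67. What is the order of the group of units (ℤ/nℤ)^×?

73920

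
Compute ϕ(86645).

Factor 86645: 86645 = 5 · 13 · 31 · 43.
φ(5) = 5 − 1 = 4.
φ(13) = 13 − 1 = 12.
φ(31) = 31 − 1 = 30.
φ(43) = 43 − 1 = 42.
Since φ is multiplicative, φ(86645) = 4 · 12 · 30 · 42 = 60480.

60480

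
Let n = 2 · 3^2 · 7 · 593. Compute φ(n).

21312

φ(74718) = 74718 · (1 − 1/2) · (1 − 1/3) · (1 − 1/7) · (1 − 1/593)
       = 74718 · 7104/24906 = 21312.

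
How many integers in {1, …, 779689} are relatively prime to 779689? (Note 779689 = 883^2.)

φ(779689) = 779689 · (1 − 1/883)
       = 779689 · 882/883 = 778806.

778806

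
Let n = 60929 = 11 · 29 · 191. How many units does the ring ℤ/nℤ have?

φ(60929) = 60929 · (1 − 1/11) · (1 − 1/29) · (1 − 1/191)
       = 60929 · 53200/60929 = 53200.

53200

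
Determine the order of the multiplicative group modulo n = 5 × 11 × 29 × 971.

φ(1548745) = 1548745 · (1 − 1/5) · (1 − 1/11) · (1 − 1/29) · (1 − 1/971)
       = 1548745 · 1086400/1548745 = 1086400.

1086400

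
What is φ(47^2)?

2162

φ(2209) = 2209 · (1 − 1/47)
       = 2209 · 46/47 = 2162.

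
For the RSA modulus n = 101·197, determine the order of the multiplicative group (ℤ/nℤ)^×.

19600

φ(101) = 101 − 1 = 100.
φ(197) = 197 − 1 = 196.
Multiply: 100 · 196 = 19600.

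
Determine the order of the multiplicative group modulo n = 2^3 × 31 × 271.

φ(2^3) = 2^2·(2−1) = 4·1 = 4.
φ(31) = 31 − 1 = 30.
φ(271) = 271 − 1 = 270.
Multiply: 4 · 30 · 270 = 32400.

32400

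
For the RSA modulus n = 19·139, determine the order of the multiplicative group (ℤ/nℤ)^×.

φ(n) = (p − 1)(q − 1) = (19−1)(139−1) = 18·138 = 2484.

2484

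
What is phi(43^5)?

φ(147008443) = 147008443 · (1 − 1/43)
       = 147008443 · 42/43 = 143589642.

143589642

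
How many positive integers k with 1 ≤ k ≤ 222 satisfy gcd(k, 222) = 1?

Factor 222: 222 = 2 * 3 * 37.
φ(222) = 222 · (1 − 1/2) · (1 − 1/3) · (1 − 1/37)
       = 222 · 72/222 = 72.

72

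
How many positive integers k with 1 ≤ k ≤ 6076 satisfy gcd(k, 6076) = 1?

Prime factorization: 6076 = 2^2 · 7^2 · 31.
φ(6076) = 6076 · (1 − 1/2) · (1 − 1/7) · (1 − 1/31)
       = 6076 · 180/434 = 2520.

2520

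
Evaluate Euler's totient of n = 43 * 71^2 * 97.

φ(21026011) = 21026011 · (1 − 1/43) · (1 − 1/71) · (1 − 1/97)
       = 21026011 · 282240/296141 = 20039040.

20039040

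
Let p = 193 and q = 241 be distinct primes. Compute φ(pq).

46080

φ(46513) = 46513 · (1 − 1/193) · (1 − 1/241)
       = 46513 · 46080/46513 = 46080.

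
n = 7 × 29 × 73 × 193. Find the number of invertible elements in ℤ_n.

φ(7) = 7 − 1 = 6.
φ(29) = 29 − 1 = 28.
φ(73) = 73 − 1 = 72.
φ(193) = 193 − 1 = 192.
Multiply: 6 · 28 · 72 · 192 = 2322432.

2322432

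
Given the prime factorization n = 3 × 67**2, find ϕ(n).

8844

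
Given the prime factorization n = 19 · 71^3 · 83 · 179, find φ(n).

φ(101032190813) = 101032190813 · (1 − 1/19) · (1 − 1/71) · (1 − 1/83) · (1 − 1/179)
       = 101032190813 · 18390960/20042093 = 92708829360.

92708829360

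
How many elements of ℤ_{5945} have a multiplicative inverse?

4480

Prime factorization: 5945 = 5 · 29 · 41.
φ(5945) = 5945 · (1 − 1/5) · (1 − 1/29) · (1 − 1/41)
       = 5945 · 4480/5945 = 4480.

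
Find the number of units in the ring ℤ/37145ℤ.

25344

37145 = 5 * 17 * 19 * 23.
φ(5) = 5 − 1 = 4.
φ(17) = 17 − 1 = 16.
φ(19) = 19 − 1 = 18.
φ(23) = 23 − 1 = 22.
Since φ is multiplicative, φ(37145) = 4 · 16 · 18 · 22 = 25344.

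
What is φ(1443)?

Prime factorization: 1443 = 3 · 13 · 37.
φ(3) = 3 − 1 = 2.
φ(13) = 13 − 1 = 12.
φ(37) = 37 − 1 = 36.
Multiply: 2 · 12 · 36 = 864.

864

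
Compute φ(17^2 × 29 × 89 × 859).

575038464

φ(17^2) = 17^1·(17−1) = 17·16 = 272.
φ(29) = 29 − 1 = 28.
φ(89) = 89 − 1 = 88.
φ(859) = 859 − 1 = 858.
Multiply: 272 · 28 · 88 · 858 = 575038464.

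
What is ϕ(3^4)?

54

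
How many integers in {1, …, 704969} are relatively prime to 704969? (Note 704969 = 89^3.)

697048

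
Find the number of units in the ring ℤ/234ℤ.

First factor: 234 = 2 · 3**2 · 13.
φ(2) = 2 − 1 = 1.
φ(3^2) = 3^2 − 3^1 = 9 − 3 = 6.
φ(13) = 13 − 1 = 12.
Since φ is multiplicative, φ(234) = 1 · 6 · 12 = 72.

72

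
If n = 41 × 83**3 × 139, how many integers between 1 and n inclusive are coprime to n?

3118236960

φ(41) = 41 − 1 = 40.
φ(83^3) = 83^2·(83−1) = 6889·82 = 564898.
φ(139) = 139 − 1 = 138.
φ(3258614113) = 40 × 564898 × 138 = 3118236960.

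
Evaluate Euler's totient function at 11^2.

φ(11^2) = 11^1·(11−1) = 11·10 = 110.

110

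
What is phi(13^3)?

φ(2197) = 2197 · (1 − 1/13)
       = 2197 · 12/13 = 2028.

2028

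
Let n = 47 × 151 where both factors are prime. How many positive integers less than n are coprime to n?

6900

φ(pq) = (p−1)(q−1) = 46 · 150 = 6900.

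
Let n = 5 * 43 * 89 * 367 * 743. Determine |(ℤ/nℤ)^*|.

4014920448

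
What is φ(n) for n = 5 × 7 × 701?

16800

φ(5) = 5 − 1 = 4.
φ(7) = 7 − 1 = 6.
φ(701) = 701 − 1 = 700.
Multiply: 4 · 6 · 700 = 16800.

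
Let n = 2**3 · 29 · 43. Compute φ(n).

φ(2^3) = 2^3 − 2^2 = 8 − 4 = 4.
φ(29) = 29 − 1 = 28.
φ(43) = 43 − 1 = 42.
Since φ is multiplicative, φ(9976) = 4 · 28 · 42 = 4704.

4704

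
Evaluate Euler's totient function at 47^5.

φ(229345007) = 229345007 · (1 − 1/47)
       = 229345007 · 46/47 = 224465326.

224465326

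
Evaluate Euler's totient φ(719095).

Factor 719095: 719095 = 5 · 13**2 · 23 · 37.
φ(719095) = 719095 · (1 − 1/5) · (1 − 1/13) · (1 − 1/23) · (1 − 1/37)
       = 719095 · 38016/55315 = 494208.

494208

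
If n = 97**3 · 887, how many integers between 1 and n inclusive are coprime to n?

800291904

φ(97^3) = 97^3 − 97^2 = 912673 − 9409 = 903264.
φ(887) = 887 − 1 = 886.
Multiply: 903264 · 886 = 800291904.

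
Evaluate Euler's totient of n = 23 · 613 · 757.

φ(10672943) = 10672943 · (1 − 1/23) · (1 − 1/613) · (1 − 1/757)
       = 10672943 · 10178784/10672943 = 10178784.

10178784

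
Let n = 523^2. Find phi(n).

φ(273529) = 273529 · (1 − 1/523)
       = 273529 · 522/523 = 273006.

273006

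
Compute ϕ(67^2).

4422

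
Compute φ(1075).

Prime factorization: 1075 = 5**2 × 43.
φ(1075) = 1075 · (1 − 1/5) · (1 − 1/43)
       = 1075 · 168/215 = 840.

840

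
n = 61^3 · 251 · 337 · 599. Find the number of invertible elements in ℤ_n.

11214796320000

φ(11500585466353) = 11500585466353 · (1 − 1/61) · (1 − 1/251) · (1 − 1/337) · (1 − 1/599)
       = 11500585466353 · 3013920000/3090724393 = 11214796320000.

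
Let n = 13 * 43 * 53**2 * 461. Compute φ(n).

φ(723876491) = 723876491 · (1 − 1/13) · (1 − 1/43) · (1 − 1/53) · (1 − 1/461)
       = 723876491 · 12055680/13658047 = 638951040.

638951040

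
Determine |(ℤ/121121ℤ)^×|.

87120

Factor 121121: 121121 = 7 × 11^3 × 13.
φ(7) = 7 − 1 = 6.
φ(11^3) = 11^2·(11−1) = 121·10 = 1210.
φ(13) = 13 − 1 = 12.
φ(121121) = 6 × 1210 × 12 = 87120.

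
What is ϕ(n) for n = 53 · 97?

φ(5141) = 5141 · (1 − 1/53) · (1 − 1/97)
       = 5141 · 4992/5141 = 4992.

4992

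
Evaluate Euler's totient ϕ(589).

540

Prime factorization: 589 = 19 × 31.
φ(19) = 19 − 1 = 18.
φ(31) = 31 − 1 = 30.
Multiply: 18 · 30 = 540.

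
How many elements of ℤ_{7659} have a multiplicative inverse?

First factor: 7659 = 3**2 × 23 × 37.
φ(7659) = 7659 · (1 − 1/3) · (1 − 1/23) · (1 − 1/37)
       = 7659 · 1584/2553 = 4752.

4752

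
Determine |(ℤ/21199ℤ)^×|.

18816

Factor 21199: 21199 = 17 · 29 · 43.
φ(17) = 17 − 1 = 16.
φ(29) = 29 − 1 = 28.
φ(43) = 43 − 1 = 42.
φ(21199) = 16 × 28 × 42 = 18816.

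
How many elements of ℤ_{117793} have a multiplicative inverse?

99840

117793 = 13^2 · 17 · 41.
φ(13^2) = 13^1·(13−1) = 13·12 = 156.
φ(17) = 17 − 1 = 16.
φ(41) = 41 − 1 = 40.
Since φ is multiplicative, φ(117793) = 156 · 16 · 40 = 99840.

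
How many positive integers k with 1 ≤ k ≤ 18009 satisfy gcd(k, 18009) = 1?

11088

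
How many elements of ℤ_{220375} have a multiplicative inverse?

168000

220375 = 5^3 × 41 × 43.
φ(220375) = 220375 · (1 − 1/5) · (1 − 1/41) · (1 − 1/43)
       = 220375 · 6720/8815 = 168000.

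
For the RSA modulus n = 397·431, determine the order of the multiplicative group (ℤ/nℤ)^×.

170280

φ(n) = (p − 1)(q − 1) = (397−1)(431−1) = 396·430 = 170280.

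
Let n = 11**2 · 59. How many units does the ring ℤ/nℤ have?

6380

φ(7139) = 7139 · (1 − 1/11) · (1 − 1/59)
       = 7139 · 580/649 = 6380.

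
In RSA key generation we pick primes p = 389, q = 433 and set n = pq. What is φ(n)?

φ(n) = (p − 1)(q − 1) = (389−1)(433−1) = 388·432 = 167616.

167616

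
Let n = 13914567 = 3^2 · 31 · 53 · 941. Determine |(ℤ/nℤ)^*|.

φ(13914567) = 13914567 · (1 − 1/3) · (1 − 1/31) · (1 − 1/53) · (1 − 1/941)
       = 13914567 · 2932800/4638189 = 8798400.

8798400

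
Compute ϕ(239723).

194400

First factor: 239723 = 11 × 19 × 31 × 37.
φ(11) = 11 − 1 = 10.
φ(19) = 19 − 1 = 18.
φ(31) = 31 − 1 = 30.
φ(37) = 37 − 1 = 36.
φ(239723) = 10 × 18 × 30 × 36 = 194400.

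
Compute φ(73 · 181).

φ(73) = 73 − 1 = 72.
φ(181) = 181 − 1 = 180.
Since φ is multiplicative, φ(13213) = 72 · 180 = 12960.

12960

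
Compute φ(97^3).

φ(912673) = 912673 · (1 − 1/97)
       = 912673 · 96/97 = 903264.

903264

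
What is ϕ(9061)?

Prime factorization: 9061 = 13 · 17 · 41.
φ(9061) = 9061 · (1 − 1/13) · (1 − 1/17) · (1 − 1/41)
       = 9061 · 7680/9061 = 7680.

7680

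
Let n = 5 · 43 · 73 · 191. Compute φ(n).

φ(5) = 5 − 1 = 4.
φ(43) = 43 − 1 = 42.
φ(73) = 73 − 1 = 72.
φ(191) = 191 − 1 = 190.
φ(2997745) = 4 × 42 × 72 × 190 = 2298240.

2298240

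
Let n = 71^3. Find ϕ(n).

φ(357911) = 357911 · (1 − 1/71)
       = 357911 · 70/71 = 352870.

352870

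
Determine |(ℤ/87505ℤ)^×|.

60480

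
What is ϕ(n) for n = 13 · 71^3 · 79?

330286320

φ(13) = 13 − 1 = 12.
φ(71^3) = 71^3 − 71^2 = 357911 − 5041 = 352870.
φ(79) = 79 − 1 = 78.
Multiply: 12 · 352870 · 78 = 330286320.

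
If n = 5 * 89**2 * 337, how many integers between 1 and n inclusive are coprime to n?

φ(13346885) = 13346885 · (1 − 1/5) · (1 − 1/89) · (1 − 1/337)
       = 13346885 · 118272/149965 = 10526208.

10526208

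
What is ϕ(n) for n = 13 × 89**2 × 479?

44924352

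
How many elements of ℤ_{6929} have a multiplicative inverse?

6240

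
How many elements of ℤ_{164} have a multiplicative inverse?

Factor 164: 164 = 2^2 × 41.
φ(164) = 164 · (1 − 1/2) · (1 − 1/41)
       = 164 · 40/82 = 80.

80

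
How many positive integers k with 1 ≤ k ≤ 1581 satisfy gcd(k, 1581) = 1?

960

Factor 1581: 1581 = 3 × 17 × 31.
φ(1581) = 1581 · (1 − 1/3) · (1 − 1/17) · (1 − 1/31)
       = 1581 · 960/1581 = 960.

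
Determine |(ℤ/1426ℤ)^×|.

First factor: 1426 = 2 · 23 · 31.
φ(1426) = 1426 · (1 − 1/2) · (1 − 1/23) · (1 − 1/31)
       = 1426 · 660/1426 = 660.

660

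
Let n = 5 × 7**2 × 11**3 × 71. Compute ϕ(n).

φ(5) = 5 − 1 = 4.
φ(7^2) = 7^1·(7−1) = 7·6 = 42.
φ(11^3) = 11^2·(11−1) = 121·10 = 1210.
φ(71) = 71 − 1 = 70.
Multiply: 4 · 42 · 1210 · 70 = 14229600.

14229600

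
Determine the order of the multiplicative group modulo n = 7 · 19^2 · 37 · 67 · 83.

φ(7) = 7 − 1 = 6.
φ(19^2) = 19^2 − 19^1 = 361 − 19 = 342.
φ(37) = 37 − 1 = 36.
φ(67) = 67 − 1 = 66.
φ(83) = 83 − 1 = 82.
Multiply: 6 · 342 · 36 · 66 · 82 = 399795264.

399795264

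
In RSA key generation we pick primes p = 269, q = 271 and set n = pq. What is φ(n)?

72360

φ(n) = (p − 1)(q − 1) = (269−1)(271−1) = 268·270 = 72360.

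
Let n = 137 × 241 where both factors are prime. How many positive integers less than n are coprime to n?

For distinct primes, φ(pq) = (p−1)(q−1) = 136 × 240 = 32640.

32640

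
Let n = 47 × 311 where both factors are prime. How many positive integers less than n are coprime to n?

14260

For distinct primes, φ(pq) = (p−1)(q−1) = 46 × 310 = 14260.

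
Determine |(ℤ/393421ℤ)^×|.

393421 = 7^3 × 31 × 37.
φ(393421) = 393421 · (1 − 1/7) · (1 − 1/31) · (1 − 1/37)
       = 393421 · 6480/8029 = 317520.

317520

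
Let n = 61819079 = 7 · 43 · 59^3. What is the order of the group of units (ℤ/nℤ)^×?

50878296

φ(7) = 7 − 1 = 6.
φ(43) = 43 − 1 = 42.
φ(59^3) = 59^3 − 59^2 = 205379 − 3481 = 201898.
Multiply: 6 · 42 · 201898 = 50878296.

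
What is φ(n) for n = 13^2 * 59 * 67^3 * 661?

1769253520320

φ(1982278104053) = 1982278104053 · (1 − 1/13) · (1 − 1/59) · (1 − 1/67) · (1 − 1/661)
       = 1982278104053 · 30317760/33968129 = 1769253520320.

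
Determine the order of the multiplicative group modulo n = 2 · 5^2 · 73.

1440

φ(3650) = 3650 · (1 − 1/2) · (1 − 1/5) · (1 − 1/73)
       = 3650 · 288/730 = 1440.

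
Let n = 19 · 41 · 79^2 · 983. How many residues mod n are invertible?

4356780480

φ(4779089437) = 4779089437 · (1 − 1/19) · (1 − 1/41) · (1 − 1/79) · (1 − 1/983)
       = 4779089437 · 55149120/60494803 = 4356780480.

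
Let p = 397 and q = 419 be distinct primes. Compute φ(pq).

φ(pq) = (p−1)(q−1) = 396 · 418 = 165528.

165528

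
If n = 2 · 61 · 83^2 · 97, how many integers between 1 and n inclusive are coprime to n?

39202560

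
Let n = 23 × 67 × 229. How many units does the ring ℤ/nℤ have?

φ(23) = 23 − 1 = 22.
φ(67) = 67 − 1 = 66.
φ(229) = 229 − 1 = 228.
Since φ is multiplicative, φ(352889) = 22 · 66 · 228 = 331056.

331056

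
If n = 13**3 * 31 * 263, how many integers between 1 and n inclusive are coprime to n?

15940080

φ(13^3) = 13^3 − 13^2 = 2197 − 169 = 2028.
φ(31) = 31 − 1 = 30.
φ(263) = 263 − 1 = 262.
Since φ is multiplicative, φ(17912141) = 2028 · 30 · 262 = 15940080.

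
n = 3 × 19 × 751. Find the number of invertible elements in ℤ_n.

27000

φ(42807) = 42807 · (1 − 1/3) · (1 − 1/19) · (1 − 1/751)
       = 42807 · 27000/42807 = 27000.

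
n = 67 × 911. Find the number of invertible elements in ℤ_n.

60060

φ(61037) = 61037 · (1 − 1/67) · (1 − 1/911)
       = 61037 · 60060/61037 = 60060.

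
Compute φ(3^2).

φ(3^2) = 3^1·(3−1) = 3·2 = 6.

6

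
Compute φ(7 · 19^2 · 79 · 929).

148531968

φ(7) = 7 − 1 = 6.
φ(19^2) = 19^1·(19−1) = 19·18 = 342.
φ(79) = 79 − 1 = 78.
φ(929) = 929 − 1 = 928.
Since φ is multiplicative, φ(185459057) = 6 · 342 · 78 · 928 = 148531968.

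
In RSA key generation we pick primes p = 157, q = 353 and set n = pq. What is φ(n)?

For distinct primes, φ(pq) = (p−1)(q−1) = 156 × 352 = 54912.

54912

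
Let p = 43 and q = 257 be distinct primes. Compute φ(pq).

10752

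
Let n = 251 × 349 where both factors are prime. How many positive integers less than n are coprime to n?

For distinct primes, φ(pq) = (p−1)(q−1) = 250 × 348 = 87000.

87000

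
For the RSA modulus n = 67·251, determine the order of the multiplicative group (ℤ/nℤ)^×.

φ(16817) = 16817 · (1 − 1/67) · (1 − 1/251)
       = 16817 · 16500/16817 = 16500.

16500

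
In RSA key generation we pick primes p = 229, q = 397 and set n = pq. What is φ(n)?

φ(n) = (p − 1)(q − 1) = (229−1)(397−1) = 228·396 = 90288.

90288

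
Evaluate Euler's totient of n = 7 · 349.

φ(2443) = 2443 · (1 − 1/7) · (1 − 1/349)
       = 2443 · 2088/2443 = 2088.

2088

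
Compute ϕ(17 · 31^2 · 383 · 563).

3194497920

φ(3522730973) = 3522730973 · (1 − 1/17) · (1 − 1/31) · (1 − 1/383) · (1 − 1/563)
       = 3522730973 · 103048320/113636483 = 3194497920.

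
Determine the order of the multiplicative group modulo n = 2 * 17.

16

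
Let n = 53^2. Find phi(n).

2756

φ(53^2) = 53^2 − 53^1 = 2809 − 53 = 2756.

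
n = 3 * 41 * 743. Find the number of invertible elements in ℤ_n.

φ(91389) = 91389 · (1 − 1/3) · (1 − 1/41) · (1 − 1/743)
       = 91389 · 59360/91389 = 59360.

59360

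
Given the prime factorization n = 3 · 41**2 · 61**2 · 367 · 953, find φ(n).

4182856473600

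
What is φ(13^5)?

342732

φ(371293) = 371293 · (1 − 1/13)
       = 371293 · 12/13 = 342732.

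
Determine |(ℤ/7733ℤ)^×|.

6480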